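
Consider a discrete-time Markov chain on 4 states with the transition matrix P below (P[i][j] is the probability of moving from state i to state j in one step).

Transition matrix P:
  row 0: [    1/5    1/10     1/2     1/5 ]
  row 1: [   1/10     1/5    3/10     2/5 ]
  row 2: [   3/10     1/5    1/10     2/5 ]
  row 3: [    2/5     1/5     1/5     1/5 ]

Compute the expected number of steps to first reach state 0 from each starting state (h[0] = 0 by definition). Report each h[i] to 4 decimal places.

First-step conditioning: h[0] = 0; for i ≠ 0, h[i] = 1 + Σ_k P[i][k]·h[k].
  h[1] = 1 + 1/5·h[1] + 3/10·h[2] + 2/5·h[3]
  h[2] = 1 + 1/5·h[1] + 1/10·h[2] + 2/5·h[3]
  h[3] = 1 + 1/5·h[1] + 1/5·h[2] + 1/5·h[3]
Solving the 3×3 linear system over states ≠ 0 gives exactly h = [0, 45/11, 75/22, 25/8] (h[0] = 0 is the target).

h = [0.0000, 4.0909, 3.4091, 3.1250]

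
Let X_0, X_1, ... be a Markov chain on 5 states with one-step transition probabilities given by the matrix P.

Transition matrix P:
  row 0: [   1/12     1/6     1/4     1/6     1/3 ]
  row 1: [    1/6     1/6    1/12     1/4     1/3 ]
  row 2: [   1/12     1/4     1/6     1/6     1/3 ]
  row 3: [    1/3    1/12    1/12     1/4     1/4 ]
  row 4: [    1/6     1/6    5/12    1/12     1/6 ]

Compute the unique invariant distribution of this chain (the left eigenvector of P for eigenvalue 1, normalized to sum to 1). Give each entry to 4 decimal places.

Balance equations π_j = Σ_i π_i·P[i][j]:
  π_0 = 1/12·π_0 + 1/6·π_1 + 1/12·π_2 + 1/3·π_3 + 1/6·π_4
  π_1 = 1/6·π_0 + 1/6·π_1 + 1/4·π_2 + 1/12·π_3 + 1/6·π_4
  π_2 = 1/4·π_0 + 1/12·π_1 + 1/6·π_2 + 1/12·π_3 + 5/12·π_4
  π_3 = 1/6·π_0 + 1/4·π_1 + 1/6·π_2 + 1/4·π_3 + 1/12·π_4
  normalize: π_0 + π_1 + π_2 + π_3 + π_4 = 1
Solving the linear system gives exactly π = [1993/12193, 4161/24386, 2683/12193, 2103/12193, 6667/24386].

π = [0.1635, 0.1706, 0.2200, 0.1725, 0.2734]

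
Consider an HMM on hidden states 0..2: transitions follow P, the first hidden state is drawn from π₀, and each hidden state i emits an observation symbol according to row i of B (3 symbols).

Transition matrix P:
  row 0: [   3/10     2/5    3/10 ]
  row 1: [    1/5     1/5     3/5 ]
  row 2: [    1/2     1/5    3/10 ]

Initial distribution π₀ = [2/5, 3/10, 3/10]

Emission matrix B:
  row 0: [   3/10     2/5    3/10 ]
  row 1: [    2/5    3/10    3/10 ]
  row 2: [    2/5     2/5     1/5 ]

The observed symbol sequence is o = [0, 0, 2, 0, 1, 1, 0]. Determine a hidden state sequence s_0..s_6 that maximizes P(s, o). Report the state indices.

path = [1, 2, 0, 1, 2, 0, 1]

t=0: δ = [1.200e-01, 1.200e-01, 1.200e-01]  (obs o_0=0)
t=1: δ = [1.800e-02, 1.920e-02, 2.880e-02]  ψ = [2, 0, 1]  (obs o_1=0)
t=2: δ = [4.320e-03, 2.160e-03, 2.304e-03]  ψ = [2, 0, 1]  (obs o_2=2)
t=3: δ = [3.888e-04, 6.912e-04, 5.184e-04]  ψ = [0, 0, 0]  (obs o_3=0)
t=4: δ = [1.037e-04, 4.666e-05, 1.659e-04]  ψ = [2, 0, 1]  (obs o_4=1)
t=5: δ = [3.318e-05, 1.244e-05, 1.991e-05]  ψ = [2, 0, 2]  (obs o_5=1)
t=6: δ = [2.986e-06, 5.308e-06, 3.981e-06]  ψ = [0, 0, 0]  (obs o_6=0)
backtrack: best end state = 1; path = [1, 2, 0, 1, 2, 0, 1]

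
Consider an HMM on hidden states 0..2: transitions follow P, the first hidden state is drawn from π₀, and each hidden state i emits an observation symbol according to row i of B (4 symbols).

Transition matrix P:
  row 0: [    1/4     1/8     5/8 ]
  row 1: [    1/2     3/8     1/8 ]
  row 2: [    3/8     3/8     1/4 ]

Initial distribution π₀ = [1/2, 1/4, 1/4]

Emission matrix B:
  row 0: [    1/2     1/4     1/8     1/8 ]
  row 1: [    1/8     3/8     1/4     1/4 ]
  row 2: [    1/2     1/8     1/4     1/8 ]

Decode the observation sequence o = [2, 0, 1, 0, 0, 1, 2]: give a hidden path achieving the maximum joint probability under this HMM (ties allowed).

t=0: δ = [6.250e-02, 6.250e-02, 6.250e-02]  (obs o_0=2)
t=1: δ = [1.562e-02, 2.930e-03, 1.953e-02]  ψ = [1, 1, 0]  (obs o_1=0)
t=2: δ = [1.831e-03, 2.747e-03, 1.221e-03]  ψ = [2, 2, 0]  (obs o_2=1)
t=3: δ = [6.866e-04, 1.287e-04, 5.722e-04]  ψ = [1, 1, 0]  (obs o_3=0)
t=4: δ = [1.073e-04, 2.682e-05, 2.146e-04]  ψ = [2, 2, 0]  (obs o_4=0)
t=5: δ = [2.012e-05, 3.017e-05, 8.382e-06]  ψ = [2, 2, 0]  (obs o_5=1)
t=6: δ = [1.886e-06, 2.829e-06, 3.143e-06]  ψ = [1, 1, 0]  (obs o_6=2)
backtrack: best end state = 2; path = [0, 2, 1, 0, 2, 0, 2]

path = [0, 2, 1, 0, 2, 0, 2]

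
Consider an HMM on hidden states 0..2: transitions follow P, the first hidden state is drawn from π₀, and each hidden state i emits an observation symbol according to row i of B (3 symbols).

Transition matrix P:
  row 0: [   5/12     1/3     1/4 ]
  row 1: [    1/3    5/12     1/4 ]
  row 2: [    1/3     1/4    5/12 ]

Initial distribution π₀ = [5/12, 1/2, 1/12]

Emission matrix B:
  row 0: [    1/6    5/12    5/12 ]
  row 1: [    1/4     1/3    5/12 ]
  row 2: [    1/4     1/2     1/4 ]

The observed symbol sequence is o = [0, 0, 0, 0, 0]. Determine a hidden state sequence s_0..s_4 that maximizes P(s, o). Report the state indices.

t=0: δ = [6.944e-02, 1.250e-01, 2.083e-02]  (obs o_0=0)
t=1: δ = [6.944e-03, 1.302e-02, 7.812e-03]  ψ = [1, 1, 1]  (obs o_1=0)
t=2: δ = [7.234e-04, 1.356e-03, 8.138e-04]  ψ = [1, 1, 1]  (obs o_2=0)
t=3: δ = [7.535e-05, 1.413e-04, 8.477e-05]  ψ = [1, 1, 1]  (obs o_3=0)
t=4: δ = [7.849e-06, 1.472e-05, 8.830e-06]  ψ = [1, 1, 1]  (obs o_4=0)
backtrack: best end state = 1; path = [1, 1, 1, 1, 1]

path = [1, 1, 1, 1, 1]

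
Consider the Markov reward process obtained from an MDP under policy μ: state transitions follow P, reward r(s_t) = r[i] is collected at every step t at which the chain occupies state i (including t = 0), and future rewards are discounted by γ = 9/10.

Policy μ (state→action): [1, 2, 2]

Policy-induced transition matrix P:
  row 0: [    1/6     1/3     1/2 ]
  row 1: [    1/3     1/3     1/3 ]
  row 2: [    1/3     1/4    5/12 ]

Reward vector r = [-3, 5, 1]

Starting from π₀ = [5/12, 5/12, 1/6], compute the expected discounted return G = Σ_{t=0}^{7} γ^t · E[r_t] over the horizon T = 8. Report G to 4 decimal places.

t=0: π = [0.4167, 0.4167, 0.1667], E[r] = 1.0000, γ^t·E[r] = 1.000000, running G = 1.000000
t=1: π = [0.2639, 0.3194, 0.4167], E[r] = 1.2222, γ^t·E[r] = 1.100000, running G = 2.100000
t=2: π = [0.2894, 0.2986, 0.4120], E[r] = 1.0370, γ^t·E[r] = 0.840000, running G = 2.940000
t=3: π = [0.2851, 0.2990, 0.4159], E[r] = 1.0556, γ^t·E[r] = 0.769500, running G = 3.709500
t=4: π = [0.2858, 0.2987, 0.4155], E[r] = 1.0514, γ^t·E[r] = 0.689850, running G = 4.399350
t=5: π = [0.2857, 0.2987, 0.4156], E[r] = 1.0520, γ^t·E[r] = 0.621219, running G = 5.020569
t=6: π = [0.2857, 0.2987, 0.4156], E[r] = 1.0519, γ^t·E[r] = 0.559040, running G = 5.579610
t=7: π = [0.2857, 0.2987, 0.4156], E[r] = 1.0520, γ^t·E[r] = 0.503145, running G = 6.082755

G = 6.0828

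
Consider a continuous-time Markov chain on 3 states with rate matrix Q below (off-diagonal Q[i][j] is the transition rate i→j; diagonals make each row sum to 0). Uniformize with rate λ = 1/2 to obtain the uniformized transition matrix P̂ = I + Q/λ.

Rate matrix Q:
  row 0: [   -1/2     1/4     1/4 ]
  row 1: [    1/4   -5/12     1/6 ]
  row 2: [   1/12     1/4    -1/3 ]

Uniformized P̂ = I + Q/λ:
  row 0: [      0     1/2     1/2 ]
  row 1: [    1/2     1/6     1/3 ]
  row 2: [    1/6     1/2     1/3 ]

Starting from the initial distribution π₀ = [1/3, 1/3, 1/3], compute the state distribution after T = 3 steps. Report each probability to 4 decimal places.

t=0: π = [0.3333, 0.3333, 0.3333]
t=1: π = [0.2222, 0.3889, 0.3889]
t=2: π = [0.2593, 0.3704, 0.3704]
t=3: π = [0.2469, 0.3765, 0.3765]

π = [0.2469, 0.3765, 0.3765]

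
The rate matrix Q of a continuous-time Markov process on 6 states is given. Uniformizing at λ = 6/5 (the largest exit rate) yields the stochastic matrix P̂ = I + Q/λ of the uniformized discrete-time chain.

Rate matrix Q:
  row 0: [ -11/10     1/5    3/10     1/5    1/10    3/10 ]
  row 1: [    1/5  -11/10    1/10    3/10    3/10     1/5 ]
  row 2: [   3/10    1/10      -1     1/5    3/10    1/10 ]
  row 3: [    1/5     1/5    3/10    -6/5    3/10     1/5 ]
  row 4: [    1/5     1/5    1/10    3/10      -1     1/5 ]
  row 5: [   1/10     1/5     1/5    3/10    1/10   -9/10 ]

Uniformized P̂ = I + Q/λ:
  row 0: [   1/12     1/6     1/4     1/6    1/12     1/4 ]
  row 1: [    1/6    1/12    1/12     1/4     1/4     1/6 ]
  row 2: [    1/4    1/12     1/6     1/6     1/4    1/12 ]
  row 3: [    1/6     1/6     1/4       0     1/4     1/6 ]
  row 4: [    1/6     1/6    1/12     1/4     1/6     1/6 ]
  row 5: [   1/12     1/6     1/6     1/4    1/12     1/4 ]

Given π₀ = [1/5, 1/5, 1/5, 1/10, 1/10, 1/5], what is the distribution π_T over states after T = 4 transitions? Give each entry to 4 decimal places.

π = [0.1528, 0.1410, 0.1677, 0.1785, 0.1795, 0.1805]

t=0: π = [0.2000, 0.2000, 0.2000, 0.1000, 0.1000, 0.2000]
t=1: π = [0.1500, 0.1333, 0.1667, 0.1917, 0.1750, 0.1833]
t=2: π = [0.1528, 0.1417, 0.1694, 0.1757, 0.1799, 0.1806]
t=3: π = [0.1530, 0.1407, 0.1672, 0.1792, 0.1795, 0.1803]
t=4: π = [0.1528, 0.1410, 0.1677, 0.1785, 0.1795, 0.1805]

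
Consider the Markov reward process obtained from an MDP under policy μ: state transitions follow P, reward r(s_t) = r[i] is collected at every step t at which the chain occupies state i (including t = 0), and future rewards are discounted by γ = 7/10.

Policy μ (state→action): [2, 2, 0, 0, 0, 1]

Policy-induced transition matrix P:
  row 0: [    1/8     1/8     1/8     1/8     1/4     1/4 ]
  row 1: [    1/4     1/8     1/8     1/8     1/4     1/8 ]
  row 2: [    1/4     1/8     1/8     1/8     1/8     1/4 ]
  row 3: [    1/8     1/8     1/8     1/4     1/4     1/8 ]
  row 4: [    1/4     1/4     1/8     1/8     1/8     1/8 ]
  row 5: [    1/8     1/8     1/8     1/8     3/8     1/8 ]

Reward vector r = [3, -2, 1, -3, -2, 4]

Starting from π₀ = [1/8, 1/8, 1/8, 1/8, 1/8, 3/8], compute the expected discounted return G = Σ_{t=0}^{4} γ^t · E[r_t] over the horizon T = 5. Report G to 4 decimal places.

t=0: π = [0.1250, 0.1250, 0.1250, 0.1250, 0.1250, 0.3750], E[r] = 1.1250, γ^t·E[r] = 1.125000, running G = 1.125000
t=1: π = [0.1719, 0.1406, 0.1250, 0.1406, 0.2656, 0.1563], E[r] = 0.0313, γ^t·E[r] = 0.021875, running G = 1.146875
t=2: π = [0.1914, 0.1582, 0.1250, 0.1426, 0.2207, 0.1621], E[r] = 0.1621, γ^t·E[r] = 0.079434, running G = 1.226309
t=3: π = [0.1880, 0.1526, 0.1250, 0.1428, 0.2271, 0.1646], E[r] = 0.1594, γ^t·E[r] = 0.054682, running G = 1.280991
t=4: π = [0.1881, 0.1534, 0.1250, 0.1429, 0.2266, 0.1641], E[r] = 0.1573, γ^t·E[r] = 0.037765, running G = 1.318756

G = 1.3188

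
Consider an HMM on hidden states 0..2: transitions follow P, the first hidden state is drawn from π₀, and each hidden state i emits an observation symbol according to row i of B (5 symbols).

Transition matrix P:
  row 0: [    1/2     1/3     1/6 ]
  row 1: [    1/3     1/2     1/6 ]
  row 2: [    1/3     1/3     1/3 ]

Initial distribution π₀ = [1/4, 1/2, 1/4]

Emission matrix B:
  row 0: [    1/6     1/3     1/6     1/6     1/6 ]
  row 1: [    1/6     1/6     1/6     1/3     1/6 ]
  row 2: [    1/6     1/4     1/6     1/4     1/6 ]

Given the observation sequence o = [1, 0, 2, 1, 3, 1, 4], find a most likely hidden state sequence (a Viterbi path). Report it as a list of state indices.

t=0: δ = [8.333e-02, 8.333e-02, 6.250e-02]  (obs o_0=1)
t=1: δ = [6.944e-03, 6.944e-03, 3.472e-03]  ψ = [0, 1, 2]  (obs o_1=0)
t=2: δ = [5.787e-04, 5.787e-04, 1.929e-04]  ψ = [0, 1, 0]  (obs o_2=2)
t=3: δ = [9.645e-05, 4.823e-05, 2.411e-05]  ψ = [0, 1, 0]  (obs o_3=1)
t=4: δ = [8.038e-06, 1.072e-05, 4.019e-06]  ψ = [0, 0, 0]  (obs o_4=3)
t=5: δ = [1.340e-06, 8.931e-07, 4.465e-07]  ψ = [0, 1, 1]  (obs o_5=1)
t=6: δ = [1.116e-07, 7.442e-08, 3.721e-08]  ψ = [0, 0, 0]  (obs o_6=4)
backtrack: best end state = 0; path = [0, 0, 0, 0, 0, 0, 0]

path = [0, 0, 0, 0, 0, 0, 0]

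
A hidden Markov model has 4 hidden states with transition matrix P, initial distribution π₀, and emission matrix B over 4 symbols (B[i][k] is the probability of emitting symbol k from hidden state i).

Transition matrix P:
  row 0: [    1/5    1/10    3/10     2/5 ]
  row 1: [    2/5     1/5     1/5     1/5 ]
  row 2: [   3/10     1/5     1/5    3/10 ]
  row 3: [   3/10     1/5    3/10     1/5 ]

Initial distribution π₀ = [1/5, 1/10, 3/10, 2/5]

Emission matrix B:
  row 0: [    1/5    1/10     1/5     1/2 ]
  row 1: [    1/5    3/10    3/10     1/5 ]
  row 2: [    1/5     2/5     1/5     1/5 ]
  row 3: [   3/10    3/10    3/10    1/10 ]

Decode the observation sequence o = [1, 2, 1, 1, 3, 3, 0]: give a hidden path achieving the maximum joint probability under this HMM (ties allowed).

t=0: δ = [2.000e-02, 3.000e-02, 1.200e-01, 1.200e-01]  (obs o_0=1)
t=1: δ = [7.200e-03, 7.200e-03, 7.200e-03, 1.080e-02]  ψ = [2, 2, 3, 2]  (obs o_1=2)
t=2: δ = [3.240e-04, 6.480e-04, 1.296e-03, 8.640e-04]  ψ = [3, 3, 3, 0]  (obs o_2=1)
t=3: δ = [3.888e-05, 7.776e-05, 1.037e-04, 1.166e-04]  ψ = [2, 2, 2, 2]  (obs o_3=1)
t=4: δ = [1.750e-05, 4.666e-06, 6.998e-06, 3.110e-06]  ψ = [3, 3, 3, 2]  (obs o_4=3)
t=5: δ = [1.750e-06, 3.499e-07, 1.050e-06, 6.998e-07]  ψ = [0, 0, 0, 0]  (obs o_5=3)
t=6: δ = [6.998e-08, 4.199e-08, 1.050e-07, 2.100e-07]  ψ = [0, 2, 0, 0]  (obs o_6=0)
backtrack: best end state = 3; path = [2, 3, 2, 3, 0, 0, 3]

path = [2, 3, 2, 3, 0, 0, 3]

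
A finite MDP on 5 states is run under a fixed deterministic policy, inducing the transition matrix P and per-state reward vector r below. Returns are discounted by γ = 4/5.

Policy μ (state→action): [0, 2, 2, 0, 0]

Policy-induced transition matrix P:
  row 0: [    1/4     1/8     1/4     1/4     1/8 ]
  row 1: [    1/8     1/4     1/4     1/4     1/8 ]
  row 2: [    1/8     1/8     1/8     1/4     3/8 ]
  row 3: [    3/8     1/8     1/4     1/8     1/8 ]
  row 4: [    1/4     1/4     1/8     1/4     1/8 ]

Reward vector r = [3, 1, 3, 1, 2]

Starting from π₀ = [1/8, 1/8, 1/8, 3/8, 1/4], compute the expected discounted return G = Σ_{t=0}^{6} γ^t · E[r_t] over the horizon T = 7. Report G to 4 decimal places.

t=0: π = [0.1250, 0.1250, 0.1250, 0.3750, 0.2500], E[r] = 1.7500, γ^t·E[r] = 1.750000, running G = 1.750000
t=1: π = [0.2656, 0.1719, 0.2031, 0.2031, 0.1563], E[r] = 2.0938, γ^t·E[r] = 1.675000, running G = 3.425000
t=2: π = [0.2285, 0.1660, 0.2051, 0.2246, 0.1758], E[r] = 2.0430, γ^t·E[r] = 1.307500, running G = 4.732500
t=3: π = [0.2317, 0.1677, 0.2024, 0.2219, 0.1763], E[r] = 2.0444, γ^t·E[r] = 1.046750, running G = 5.779250
t=4: π = [0.2315, 0.1680, 0.2027, 0.2223, 0.1756], E[r] = 2.0439, γ^t·E[r] = 0.837175, running G = 6.616425
t=5: π = [0.2314, 0.1679, 0.2027, 0.2222, 0.1757], E[r] = 2.0440, γ^t·E[r] = 0.669778, running G = 7.286203
t=6: π = [0.2314, 0.1680, 0.2027, 0.2222, 0.1757], E[r] = 2.0440, γ^t·E[r] = 0.535815, running G = 7.822017

G = 7.8220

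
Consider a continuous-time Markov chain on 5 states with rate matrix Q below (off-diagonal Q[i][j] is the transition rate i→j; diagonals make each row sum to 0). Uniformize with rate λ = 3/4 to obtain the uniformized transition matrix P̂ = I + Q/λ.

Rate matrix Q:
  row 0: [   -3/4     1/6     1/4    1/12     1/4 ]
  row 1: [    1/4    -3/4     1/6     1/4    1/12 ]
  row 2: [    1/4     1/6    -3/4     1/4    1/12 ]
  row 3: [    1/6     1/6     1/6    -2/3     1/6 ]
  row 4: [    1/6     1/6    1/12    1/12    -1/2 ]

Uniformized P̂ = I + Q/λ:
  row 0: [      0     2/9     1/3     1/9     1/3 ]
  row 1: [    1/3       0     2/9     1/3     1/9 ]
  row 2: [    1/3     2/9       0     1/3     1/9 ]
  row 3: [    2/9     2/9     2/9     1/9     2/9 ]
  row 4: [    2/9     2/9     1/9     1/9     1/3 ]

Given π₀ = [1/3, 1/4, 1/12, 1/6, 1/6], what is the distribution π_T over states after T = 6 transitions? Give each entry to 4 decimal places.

π = [0.2149, 0.1818, 0.1801, 0.1917, 0.2315]

t=0: π = [0.3333, 0.2500, 0.0833, 0.1667, 0.1667]
t=1: π = [0.1852, 0.1667, 0.2222, 0.1852, 0.2407]
t=2: π = [0.2243, 0.1852, 0.1667, 0.1975, 0.2263]
t=3: π = [0.2115, 0.1811, 0.1850, 0.1893, 0.2332]
t=4: π = [0.2159, 0.1820, 0.1787, 0.1925, 0.2310]
t=5: π = [0.2143, 0.1818, 0.1808, 0.1913, 0.2318]
t=6: π = [0.2149, 0.1818, 0.1801, 0.1917, 0.2315]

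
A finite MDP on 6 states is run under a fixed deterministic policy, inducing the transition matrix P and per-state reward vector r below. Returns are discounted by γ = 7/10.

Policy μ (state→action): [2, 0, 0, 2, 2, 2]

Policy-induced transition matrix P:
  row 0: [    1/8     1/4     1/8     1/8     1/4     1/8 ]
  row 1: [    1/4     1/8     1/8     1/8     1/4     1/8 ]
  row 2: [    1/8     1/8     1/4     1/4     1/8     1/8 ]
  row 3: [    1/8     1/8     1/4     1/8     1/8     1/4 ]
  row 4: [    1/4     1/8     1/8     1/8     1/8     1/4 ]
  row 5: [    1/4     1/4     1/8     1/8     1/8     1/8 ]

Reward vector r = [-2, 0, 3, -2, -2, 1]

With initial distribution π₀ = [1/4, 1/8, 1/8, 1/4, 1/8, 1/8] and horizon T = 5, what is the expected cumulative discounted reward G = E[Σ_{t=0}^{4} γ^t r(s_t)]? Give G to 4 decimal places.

t=0: π = [0.2500, 0.1250, 0.1250, 0.2500, 0.1250, 0.1250], E[r] = -0.7500, γ^t·E[r] = -0.750000, running G = -0.750000
t=1: π = [0.1719, 0.1719, 0.1719, 0.1406, 0.1719, 0.1719], E[r] = -0.2813, γ^t·E[r] = -0.196875, running G = -0.946875
t=2: π = [0.1895, 0.1680, 0.1641, 0.1465, 0.1680, 0.1641], E[r] = -0.3516, γ^t·E[r] = -0.172266, running G = -1.119141
t=3: π = [0.1875, 0.1692, 0.1638, 0.1455, 0.1697, 0.1643], E[r] = -0.3496, γ^t·E[r] = -0.119916, running G = -1.239057
t=4: π = [0.1879, 0.1690, 0.1637, 0.1455, 0.1696, 0.1644], E[r] = -0.3505, γ^t·E[r] = -0.084161, running G = -1.323218

G = -1.3232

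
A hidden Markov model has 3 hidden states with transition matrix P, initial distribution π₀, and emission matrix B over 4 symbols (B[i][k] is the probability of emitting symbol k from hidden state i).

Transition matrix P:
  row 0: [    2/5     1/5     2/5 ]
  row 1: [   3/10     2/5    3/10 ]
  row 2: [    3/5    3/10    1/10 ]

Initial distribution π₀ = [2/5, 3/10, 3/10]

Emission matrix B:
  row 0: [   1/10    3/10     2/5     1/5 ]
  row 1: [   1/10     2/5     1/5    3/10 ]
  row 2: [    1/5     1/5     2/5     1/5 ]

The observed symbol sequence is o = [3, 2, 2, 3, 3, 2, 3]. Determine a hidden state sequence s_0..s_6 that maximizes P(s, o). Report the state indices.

path = [0, 2, 0, 2, 0, 2, 0]

t=0: δ = [8.000e-02, 9.000e-02, 6.000e-02]  (obs o_0=3)
t=1: δ = [1.440e-02, 7.200e-03, 1.280e-02]  ψ = [2, 1, 0]  (obs o_1=2)
t=2: δ = [3.072e-03, 7.680e-04, 2.304e-03]  ψ = [2, 2, 0]  (obs o_2=2)
t=3: δ = [2.765e-04, 2.074e-04, 2.458e-04]  ψ = [2, 2, 0]  (obs o_3=3)
t=4: δ = [2.949e-05, 2.488e-05, 2.212e-05]  ψ = [2, 1, 0]  (obs o_4=3)
t=5: δ = [5.308e-06, 1.991e-06, 4.719e-06]  ψ = [2, 1, 0]  (obs o_5=2)
t=6: δ = [5.662e-07, 4.247e-07, 4.247e-07]  ψ = [2, 2, 0]  (obs o_6=3)
backtrack: best end state = 0; path = [0, 2, 0, 2, 0, 2, 0]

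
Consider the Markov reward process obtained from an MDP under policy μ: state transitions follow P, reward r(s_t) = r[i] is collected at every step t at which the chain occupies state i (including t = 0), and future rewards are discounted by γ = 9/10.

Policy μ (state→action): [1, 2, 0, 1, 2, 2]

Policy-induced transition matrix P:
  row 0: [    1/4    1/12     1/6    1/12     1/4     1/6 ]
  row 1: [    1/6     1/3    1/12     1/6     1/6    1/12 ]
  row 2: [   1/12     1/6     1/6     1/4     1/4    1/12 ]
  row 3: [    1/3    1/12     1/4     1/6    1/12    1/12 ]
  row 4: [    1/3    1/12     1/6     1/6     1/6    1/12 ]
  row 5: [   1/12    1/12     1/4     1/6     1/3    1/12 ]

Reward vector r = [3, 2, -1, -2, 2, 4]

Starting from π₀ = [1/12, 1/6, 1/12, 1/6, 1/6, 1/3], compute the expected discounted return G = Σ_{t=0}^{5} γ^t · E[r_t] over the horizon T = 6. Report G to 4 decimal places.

G = 6.2924

t=0: π = [0.0833, 0.1667, 0.0833, 0.1667, 0.1667, 0.3333], E[r] = 1.8333, γ^t·E[r] = 1.833333, running G = 1.833333
t=1: π = [0.1944, 0.1319, 0.1944, 0.1667, 0.2222, 0.0903], E[r] = 1.1250, γ^t·E[r] = 1.012500, running G = 2.845833
t=2: π = [0.2240, 0.1325, 0.1771, 0.1667, 0.2002, 0.0995], E[r] = 1.2251, γ^t·E[r] = 0.992344, running G = 3.838177
t=3: π = [0.2234, 0.1312, 0.1778, 0.1628, 0.2028, 0.1020], E[r] = 1.2430, γ^t·E[r] = 0.906117, running G = 4.744294
t=4: π = [0.2229, 0.1310, 0.1778, 0.1629, 0.2035, 0.1020], E[r] = 1.2420, γ^t·E[r] = 0.814846, running G = 5.559141
t=5: π = [0.2230, 0.1309, 0.1778, 0.1629, 0.2035, 0.1019], E[r] = 1.2417, γ^t·E[r] = 0.733219, running G = 6.292359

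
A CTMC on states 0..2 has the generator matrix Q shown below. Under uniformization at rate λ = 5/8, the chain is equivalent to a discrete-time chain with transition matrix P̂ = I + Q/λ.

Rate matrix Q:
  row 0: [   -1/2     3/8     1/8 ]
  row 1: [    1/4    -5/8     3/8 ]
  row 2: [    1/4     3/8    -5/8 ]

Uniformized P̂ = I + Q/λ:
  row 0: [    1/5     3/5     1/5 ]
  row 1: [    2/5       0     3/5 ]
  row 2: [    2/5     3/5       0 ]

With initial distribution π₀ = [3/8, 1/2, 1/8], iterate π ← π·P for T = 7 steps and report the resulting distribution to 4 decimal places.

π = [0.3333, 0.3715, 0.2952]

t=0: π = [0.3750, 0.5000, 0.1250]
t=1: π = [0.3250, 0.3000, 0.3750]
t=2: π = [0.3350, 0.4200, 0.2450]
t=3: π = [0.3330, 0.3480, 0.3190]
t=4: π = [0.3334, 0.3912, 0.2754]
t=5: π = [0.3333, 0.3653, 0.3014]
t=6: π = [0.3333, 0.3808, 0.2858]
t=7: π = [0.3333, 0.3715, 0.2952]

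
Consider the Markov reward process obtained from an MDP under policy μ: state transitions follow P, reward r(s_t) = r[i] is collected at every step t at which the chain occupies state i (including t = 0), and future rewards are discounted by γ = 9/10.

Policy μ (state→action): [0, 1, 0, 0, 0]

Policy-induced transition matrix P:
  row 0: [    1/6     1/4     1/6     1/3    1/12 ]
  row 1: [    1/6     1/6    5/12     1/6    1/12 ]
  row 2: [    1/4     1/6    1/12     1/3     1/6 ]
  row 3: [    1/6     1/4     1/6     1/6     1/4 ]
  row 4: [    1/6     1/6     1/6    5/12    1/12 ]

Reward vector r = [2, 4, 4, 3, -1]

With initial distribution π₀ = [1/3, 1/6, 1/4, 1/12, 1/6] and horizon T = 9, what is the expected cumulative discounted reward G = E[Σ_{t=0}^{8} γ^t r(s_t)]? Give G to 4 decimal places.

G = 16.0339

t=0: π = [0.3333, 0.1667, 0.2500, 0.0833, 0.1667], E[r] = 2.4167, γ^t·E[r] = 2.416667, running G = 2.416667
t=1: π = [0.1875, 0.2014, 0.1875, 0.3056, 0.1181], E[r] = 2.7292, γ^t·E[r] = 2.456250, running G = 4.872917
t=2: π = [0.1823, 0.2078, 0.2014, 0.2587, 0.1499], E[r] = 2.6273, γ^t·E[r] = 2.128125, running G = 7.001042
t=3: π = [0.1834, 0.2034, 0.2018, 0.2681, 0.1432], E[r] = 2.6489, γ^t·E[r] = 1.931027, running G = 8.932069
t=4: π = [0.1835, 0.2043, 0.2007, 0.2667, 0.1448], E[r] = 2.6422, γ^t·E[r] = 1.733534, running G = 10.665603
t=5: π = [0.1834, 0.2042, 0.2010, 0.2669, 0.1445], E[r] = 2.6438, γ^t·E[r] = 1.561125, running G = 12.226729
t=6: π = [0.1834, 0.2042, 0.2010, 0.2669, 0.1446], E[r] = 2.6435, γ^t·E[r] = 1.404842, running G = 13.631571
t=7: π = [0.1834, 0.2042, 0.2010, 0.2669, 0.1446], E[r] = 2.6435, γ^t·E[r] = 1.264386, running G = 14.895957
t=8: π = [0.1834, 0.2042, 0.2010, 0.2669, 0.1446], E[r] = 2.6435, γ^t·E[r] = 1.137943, running G = 16.033900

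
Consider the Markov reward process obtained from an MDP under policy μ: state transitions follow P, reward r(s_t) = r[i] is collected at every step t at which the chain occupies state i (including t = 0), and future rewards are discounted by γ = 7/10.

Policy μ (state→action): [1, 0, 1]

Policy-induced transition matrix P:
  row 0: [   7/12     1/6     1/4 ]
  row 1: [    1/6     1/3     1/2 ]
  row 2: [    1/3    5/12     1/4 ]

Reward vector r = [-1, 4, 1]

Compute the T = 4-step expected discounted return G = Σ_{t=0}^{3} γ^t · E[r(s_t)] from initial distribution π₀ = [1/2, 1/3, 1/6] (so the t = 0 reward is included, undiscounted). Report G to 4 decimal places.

t=0: π = [0.5000, 0.3333, 0.1667], E[r] = 1.0000, γ^t·E[r] = 1.000000, running G = 1.000000
t=1: π = [0.4028, 0.2639, 0.3333], E[r] = 0.9861, γ^t·E[r] = 0.690278, running G = 1.690278
t=2: π = [0.3900, 0.2940, 0.3160], E[r] = 1.1019, γ^t·E[r] = 0.539907, running G = 2.230185
t=3: π = [0.3818, 0.2947, 0.3235], E[r] = 1.1203, γ^t·E[r] = 0.384254, running G = 2.614439

G = 2.6144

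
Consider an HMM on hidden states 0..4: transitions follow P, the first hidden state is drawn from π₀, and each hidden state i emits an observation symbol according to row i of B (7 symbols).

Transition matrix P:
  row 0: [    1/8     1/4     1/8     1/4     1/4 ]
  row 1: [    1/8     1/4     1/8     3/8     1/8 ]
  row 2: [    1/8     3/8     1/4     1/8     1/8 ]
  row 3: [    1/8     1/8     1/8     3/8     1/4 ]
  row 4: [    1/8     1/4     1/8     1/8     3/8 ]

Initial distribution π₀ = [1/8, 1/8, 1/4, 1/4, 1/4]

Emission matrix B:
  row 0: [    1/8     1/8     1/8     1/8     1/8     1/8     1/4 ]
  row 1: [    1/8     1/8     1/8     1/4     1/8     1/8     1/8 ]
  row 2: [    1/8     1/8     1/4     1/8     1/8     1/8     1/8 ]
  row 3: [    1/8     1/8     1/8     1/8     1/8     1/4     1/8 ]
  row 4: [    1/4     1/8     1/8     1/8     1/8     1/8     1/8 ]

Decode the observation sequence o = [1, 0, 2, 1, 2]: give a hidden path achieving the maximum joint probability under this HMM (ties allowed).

t=0: δ = [1.562e-02, 1.562e-02, 3.125e-02, 3.125e-02, 3.125e-02]  (obs o_0=1)
t=1: δ = [4.883e-04, 1.465e-03, 9.766e-04, 1.465e-03, 2.930e-03]  ψ = [2, 2, 2, 3, 4]  (obs o_1=0)
t=2: δ = [4.578e-05, 9.155e-05, 9.155e-05, 6.866e-05, 1.373e-04]  ψ = [4, 4, 4, 1, 4]  (obs o_2=2)
t=3: δ = [2.146e-06, 4.292e-06, 2.861e-06, 4.292e-06, 6.437e-06]  ψ = [4, 2, 2, 1, 4]  (obs o_3=1)
t=4: δ = [1.006e-07, 2.012e-07, 2.012e-07, 2.012e-07, 3.017e-07]  ψ = [4, 4, 4, 1, 4]  (obs o_4=2)
backtrack: best end state = 4; path = [4, 4, 4, 4, 4]

path = [4, 4, 4, 4, 4]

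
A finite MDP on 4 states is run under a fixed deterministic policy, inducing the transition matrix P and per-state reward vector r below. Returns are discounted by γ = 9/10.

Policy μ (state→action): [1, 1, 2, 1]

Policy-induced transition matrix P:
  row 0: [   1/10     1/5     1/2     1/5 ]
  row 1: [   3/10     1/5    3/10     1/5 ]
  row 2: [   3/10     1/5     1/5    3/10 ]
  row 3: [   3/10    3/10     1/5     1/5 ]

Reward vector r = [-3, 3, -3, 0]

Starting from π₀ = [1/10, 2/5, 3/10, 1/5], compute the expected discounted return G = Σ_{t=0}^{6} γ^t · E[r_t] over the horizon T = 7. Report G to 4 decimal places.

G = -4.1242

t=0: π = [0.1000, 0.4000, 0.3000, 0.2000], E[r] = 0.0000, γ^t·E[r] = 0.000000, running G = 0.000000
t=1: π = [0.2800, 0.2200, 0.2700, 0.2300], E[r] = -0.9900, γ^t·E[r] = -0.891000, running G = -0.891000
t=2: π = [0.2440, 0.2230, 0.3060, 0.2270], E[r] = -0.9810, γ^t·E[r] = -0.794610, running G = -1.685610
t=3: π = [0.2512, 0.2227, 0.2955, 0.2306], E[r] = -0.9720, γ^t·E[r] = -0.708588, running G = -2.394198
t=4: π = [0.2498, 0.2231, 0.2976, 0.2296], E[r] = -0.9730, γ^t·E[r] = -0.638379, running G = -3.032577
t=5: π = [0.2500, 0.2230, 0.2972, 0.2298], E[r] = -0.9730, γ^t·E[r] = -0.574536, running G = -3.607112
t=6: π = [0.2500, 0.2230, 0.2973, 0.2297], E[r] = -0.9730, γ^t·E[r] = -0.517077, running G = -4.124190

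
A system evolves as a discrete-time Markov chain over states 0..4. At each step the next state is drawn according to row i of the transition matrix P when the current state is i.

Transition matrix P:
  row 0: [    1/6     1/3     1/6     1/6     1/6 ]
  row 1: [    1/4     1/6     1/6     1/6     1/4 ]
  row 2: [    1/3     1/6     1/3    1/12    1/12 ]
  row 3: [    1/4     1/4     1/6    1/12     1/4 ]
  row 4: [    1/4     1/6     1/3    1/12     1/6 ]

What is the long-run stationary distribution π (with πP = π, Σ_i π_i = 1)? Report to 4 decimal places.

Balance equations π_j = Σ_i π_i·P[i][j]:
  π_0 = 1/6·π_0 + 1/4·π_1 + 1/3·π_2 + 1/4·π_3 + 1/4·π_4
  π_1 = 1/3·π_0 + 1/6·π_1 + 1/6·π_2 + 1/4·π_3 + 1/6·π_4
  π_2 = 1/6·π_0 + 1/6·π_1 + 1/3·π_2 + 1/6·π_3 + 1/3·π_4
  π_3 = 1/6·π_0 + 1/6·π_1 + 1/12·π_2 + 1/12·π_3 + 1/12·π_4
  normalize: π_0 + π_1 + π_2 + π_3 + π_4 = 1
Solving the linear system gives exactly π = [217/872, 2475/11336, 205/872, 693/5668, 153/872].

π = [0.2489, 0.2183, 0.2351, 0.1223, 0.1755]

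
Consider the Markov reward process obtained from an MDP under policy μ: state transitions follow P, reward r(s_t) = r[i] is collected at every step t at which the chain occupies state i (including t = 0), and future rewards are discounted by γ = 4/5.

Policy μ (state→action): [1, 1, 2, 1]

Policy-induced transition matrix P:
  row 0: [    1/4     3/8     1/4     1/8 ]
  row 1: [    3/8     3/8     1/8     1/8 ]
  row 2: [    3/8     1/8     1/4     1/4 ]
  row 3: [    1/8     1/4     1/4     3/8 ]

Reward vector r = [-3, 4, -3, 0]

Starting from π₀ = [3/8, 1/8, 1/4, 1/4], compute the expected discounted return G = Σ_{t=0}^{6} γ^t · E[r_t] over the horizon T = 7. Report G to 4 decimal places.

t=0: π = [0.3750, 0.1250, 0.2500, 0.2500], E[r] = -1.3750, γ^t·E[r] = -1.375000, running G = -1.375000
t=1: π = [0.2656, 0.2813, 0.2344, 0.2188], E[r] = -0.3750, γ^t·E[r] = -0.300000, running G = -1.675000
t=2: π = [0.2871, 0.2891, 0.2148, 0.2090], E[r] = -0.3496, γ^t·E[r] = -0.223750, running G = -1.898750
t=3: π = [0.2869, 0.2952, 0.2139, 0.2041], E[r] = -0.3215, γ^t·E[r] = -0.164625, running G = -2.063375
t=4: π = [0.2881, 0.2960, 0.2131, 0.2028], E[r] = -0.3196, γ^t·E[r] = -0.130900, running G = -2.194275
t=5: π = [0.2883, 0.2964, 0.2130, 0.2023], E[r] = -0.3184, γ^t·E[r] = -0.104321, running G = -2.298596
t=6: π = [0.2884, 0.2965, 0.2130, 0.2022], E[r] = -0.3182, γ^t·E[r] = -0.083404, running G = -2.382001

G = -2.3820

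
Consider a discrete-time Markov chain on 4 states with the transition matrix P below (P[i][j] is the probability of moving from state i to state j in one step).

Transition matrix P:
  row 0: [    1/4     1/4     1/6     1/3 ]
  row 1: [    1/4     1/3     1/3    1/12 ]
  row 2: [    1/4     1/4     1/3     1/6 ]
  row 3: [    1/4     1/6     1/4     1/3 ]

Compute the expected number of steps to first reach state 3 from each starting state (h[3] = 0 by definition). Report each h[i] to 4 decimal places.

First-step conditioning: h[3] = 0; for i ≠ 3, h[i] = 1 + Σ_k P[i][k]·h[k].
  h[0] = 1 + 1/4·h[0] + 1/4·h[1] + 1/6·h[2]
  h[1] = 1 + 1/4·h[0] + 1/3·h[1] + 1/3·h[2]
  h[2] = 1 + 1/4·h[0] + 1/4·h[1] + 1/3·h[2]
Solving the 3×3 linear system over states ≠ 3 gives exactly h = [220/49, 288/49, 264/49, 0] (h[3] = 0 is the target).

h = [4.4898, 5.8776, 5.3878, 0.0000]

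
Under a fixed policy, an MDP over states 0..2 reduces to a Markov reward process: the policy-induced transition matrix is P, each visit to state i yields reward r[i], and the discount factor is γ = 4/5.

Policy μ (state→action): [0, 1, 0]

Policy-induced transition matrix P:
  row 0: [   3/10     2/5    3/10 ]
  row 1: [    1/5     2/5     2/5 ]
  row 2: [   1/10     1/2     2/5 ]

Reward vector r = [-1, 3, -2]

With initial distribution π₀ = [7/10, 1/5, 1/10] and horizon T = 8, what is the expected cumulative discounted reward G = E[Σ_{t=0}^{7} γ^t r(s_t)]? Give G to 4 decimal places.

G = 0.8142

t=0: π = [0.7000, 0.2000, 0.1000], E[r] = -0.3000, γ^t·E[r] = -0.300000, running G = -0.300000
t=1: π = [0.2600, 0.4100, 0.3300], E[r] = 0.3100, γ^t·E[r] = 0.248000, running G = -0.052000
t=2: π = [0.1930, 0.4330, 0.3740], E[r] = 0.3580, γ^t·E[r] = 0.229120, running G = 0.177120
t=3: π = [0.1819, 0.4374, 0.3807], E[r] = 0.3689, γ^t·E[r] = 0.188877, running G = 0.365997
t=4: π = [0.1801, 0.4381, 0.3818], E[r] = 0.3705, γ^t·E[r] = 0.151745, running G = 0.517741
t=5: π = [0.1798, 0.4382, 0.3820], E[r] = 0.3707, γ^t·E[r] = 0.121483, running G = 0.639224
t=6: π = [0.1798, 0.4382, 0.3820], E[r] = 0.3708, γ^t·E[r] = 0.097197, running G = 0.736421
t=7: π = [0.1798, 0.4382, 0.3820], E[r] = 0.3708, γ^t·E[r] = 0.077759, running G = 0.814181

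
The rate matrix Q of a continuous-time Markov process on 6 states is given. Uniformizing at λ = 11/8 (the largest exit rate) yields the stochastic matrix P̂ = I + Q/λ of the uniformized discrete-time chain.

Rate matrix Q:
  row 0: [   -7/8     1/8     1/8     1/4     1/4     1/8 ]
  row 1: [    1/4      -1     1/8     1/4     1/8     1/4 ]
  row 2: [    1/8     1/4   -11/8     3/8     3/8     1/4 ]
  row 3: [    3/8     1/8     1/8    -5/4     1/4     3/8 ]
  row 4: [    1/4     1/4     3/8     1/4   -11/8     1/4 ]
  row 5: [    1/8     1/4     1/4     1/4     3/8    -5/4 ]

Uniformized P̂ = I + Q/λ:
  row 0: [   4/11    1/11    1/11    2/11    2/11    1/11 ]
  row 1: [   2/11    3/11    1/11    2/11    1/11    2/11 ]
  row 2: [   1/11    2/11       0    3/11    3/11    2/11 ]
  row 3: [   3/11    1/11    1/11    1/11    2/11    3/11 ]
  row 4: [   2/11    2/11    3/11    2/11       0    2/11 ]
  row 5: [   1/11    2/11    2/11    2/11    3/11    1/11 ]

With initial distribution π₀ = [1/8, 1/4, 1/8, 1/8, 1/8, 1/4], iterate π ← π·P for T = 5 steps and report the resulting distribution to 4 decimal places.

t=0: π = [0.1250, 0.2500, 0.1250, 0.1250, 0.1250, 0.2500]
t=1: π = [0.1818, 0.1818, 0.1250, 0.1818, 0.1705, 0.1591]
t=2: π = [0.2056, 0.1653, 0.1250, 0.1767, 0.1601, 0.1674]
t=3: π = [0.2087, 0.1621, 0.1239, 0.1771, 0.1643, 0.1640]
t=4: π = [0.2097, 0.1615, 0.1244, 0.1770, 0.1634, 0.1640]
t=5: π = [0.2098, 0.1613, 0.1242, 0.1770, 0.1637, 0.1639]

π = [0.2098, 0.1613, 0.1242, 0.1770, 0.1637, 0.1639]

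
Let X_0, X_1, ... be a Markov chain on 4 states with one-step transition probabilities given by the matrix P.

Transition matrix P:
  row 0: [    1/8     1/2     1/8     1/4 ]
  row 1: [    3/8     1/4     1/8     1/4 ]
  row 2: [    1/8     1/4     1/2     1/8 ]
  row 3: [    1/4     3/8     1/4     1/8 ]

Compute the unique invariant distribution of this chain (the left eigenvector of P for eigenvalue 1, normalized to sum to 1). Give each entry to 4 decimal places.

π = [0.2326, 0.3326, 0.2391, 0.1957]

Balance equations π_j = Σ_i π_i·P[i][j]:
  π_0 = 1/8·π_0 + 3/8·π_1 + 1/8·π_2 + 1/4·π_3
  π_1 = 1/2·π_0 + 1/4·π_1 + 1/4·π_2 + 3/8·π_3
  π_2 = 1/8·π_0 + 1/8·π_1 + 1/2·π_2 + 1/4·π_3
  normalize: π_0 + π_1 + π_2 + π_3 = 1
Solving the linear system gives exactly π = [107/460, 153/460, 11/46, 9/46].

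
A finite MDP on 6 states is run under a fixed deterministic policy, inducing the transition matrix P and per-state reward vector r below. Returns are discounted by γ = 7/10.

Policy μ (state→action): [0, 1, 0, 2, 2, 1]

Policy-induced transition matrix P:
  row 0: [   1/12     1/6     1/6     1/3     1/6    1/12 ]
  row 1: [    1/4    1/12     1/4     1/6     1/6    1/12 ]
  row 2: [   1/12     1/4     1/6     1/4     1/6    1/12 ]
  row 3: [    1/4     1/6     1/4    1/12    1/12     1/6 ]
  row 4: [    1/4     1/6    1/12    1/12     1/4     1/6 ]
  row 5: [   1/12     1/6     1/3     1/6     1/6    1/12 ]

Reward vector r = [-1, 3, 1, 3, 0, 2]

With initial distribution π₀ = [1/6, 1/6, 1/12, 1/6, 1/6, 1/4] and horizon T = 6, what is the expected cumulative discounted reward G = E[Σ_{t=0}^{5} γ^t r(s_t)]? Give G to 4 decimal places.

t=0: π = [0.1667, 0.1667, 0.0833, 0.1667, 0.1667, 0.2500], E[r] = 1.4167, γ^t·E[r] = 1.416667, running G = 1.416667
t=1: π = [0.1667, 0.1597, 0.2222, 0.1736, 0.1667, 0.1111], E[r] = 1.2778, γ^t·E[r] = 0.894444, running G = 2.311111
t=2: π = [0.1667, 0.1719, 0.1991, 0.1846, 0.1661, 0.1117], E[r] = 1.3252, γ^t·E[r] = 0.649363, running G = 2.960475
t=3: π = [0.1704, 0.1689, 0.2011, 0.1818, 0.1651, 0.1126], E[r] = 1.3081, γ^t·E[r] = 0.448666, running G = 3.409140
t=4: π = [0.1693, 0.1694, 0.2009, 0.1829, 0.1653, 0.1122], E[r] = 1.3129, γ^t·E[r] = 0.315226, running G = 3.724366
t=5: π = [0.1696, 0.1693, 0.2010, 0.1826, 0.1652, 0.1123], E[r] = 1.3118, γ^t·E[r] = 0.220471, running G = 3.944837

G = 3.9448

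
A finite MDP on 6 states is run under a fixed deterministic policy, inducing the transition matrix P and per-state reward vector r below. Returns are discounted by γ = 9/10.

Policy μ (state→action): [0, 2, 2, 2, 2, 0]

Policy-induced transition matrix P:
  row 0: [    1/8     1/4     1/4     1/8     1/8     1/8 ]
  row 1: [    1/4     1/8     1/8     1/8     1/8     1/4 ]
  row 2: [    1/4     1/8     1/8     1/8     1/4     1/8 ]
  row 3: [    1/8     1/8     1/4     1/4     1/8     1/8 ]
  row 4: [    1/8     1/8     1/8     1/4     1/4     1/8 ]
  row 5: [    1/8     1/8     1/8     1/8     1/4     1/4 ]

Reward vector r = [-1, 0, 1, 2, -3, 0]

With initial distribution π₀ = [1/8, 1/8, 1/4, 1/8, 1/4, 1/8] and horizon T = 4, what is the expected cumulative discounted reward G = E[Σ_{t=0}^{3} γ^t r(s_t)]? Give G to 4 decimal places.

G = -0.9708

t=0: π = [0.1250, 0.1250, 0.2500, 0.1250, 0.2500, 0.1250], E[r] = -0.3750, γ^t·E[r] = -0.375000, running G = -0.375000
t=1: π = [0.1719, 0.1406, 0.1563, 0.1719, 0.2031, 0.1563], E[r] = -0.2813, γ^t·E[r] = -0.253125, running G = -0.628125
t=2: π = [0.1621, 0.1465, 0.1680, 0.1719, 0.1895, 0.1621], E[r] = -0.2188, γ^t·E[r] = -0.177188, running G = -0.805313
t=3: π = [0.1643, 0.1453, 0.1667, 0.1702, 0.1899, 0.1636], E[r] = -0.2271, γ^t·E[r] = -0.165520, running G = -0.970833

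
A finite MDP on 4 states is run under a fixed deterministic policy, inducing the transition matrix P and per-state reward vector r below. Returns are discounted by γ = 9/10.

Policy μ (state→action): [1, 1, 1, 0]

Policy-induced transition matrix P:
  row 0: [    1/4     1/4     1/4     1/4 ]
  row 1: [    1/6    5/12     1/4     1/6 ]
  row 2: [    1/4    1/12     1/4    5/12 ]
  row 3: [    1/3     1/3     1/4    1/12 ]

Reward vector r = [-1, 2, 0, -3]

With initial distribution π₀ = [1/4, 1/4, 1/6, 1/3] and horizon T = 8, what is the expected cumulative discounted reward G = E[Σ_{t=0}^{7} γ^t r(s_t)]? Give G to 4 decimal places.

t=0: π = [0.2500, 0.2500, 0.1667, 0.3333], E[r] = -0.7500, γ^t·E[r] = -0.750000, running G = -0.750000
t=1: π = [0.2569, 0.2917, 0.2500, 0.2014], E[r] = -0.2778, γ^t·E[r] = -0.250000, running G = -1.000000
t=2: π = [0.2425, 0.2737, 0.2500, 0.2338], E[r] = -0.3964, γ^t·E[r] = -0.321094, running G = -1.321094
t=3: π = [0.2467, 0.2734, 0.2500, 0.2299], E[r] = -0.3895, γ^t·E[r] = -0.283922, running G = -1.605016
t=4: π = [0.2464, 0.2731, 0.2500, 0.2306], E[r] = -0.3919, γ^t·E[r] = -0.257151, running G = -1.862167
t=5: π = [0.2465, 0.2731, 0.2500, 0.2305], E[r] = -0.3918, γ^t·E[r] = -0.231351, running G = -2.093518
t=6: π = [0.2465, 0.2730, 0.2500, 0.2305], E[r] = -0.3918, γ^t·E[r] = -0.208243, running G = -2.301761
t=7: π = [0.2465, 0.2730, 0.2500, 0.2305], E[r] = -0.3918, γ^t·E[r] = -0.187417, running G = -2.489178

G = -2.4892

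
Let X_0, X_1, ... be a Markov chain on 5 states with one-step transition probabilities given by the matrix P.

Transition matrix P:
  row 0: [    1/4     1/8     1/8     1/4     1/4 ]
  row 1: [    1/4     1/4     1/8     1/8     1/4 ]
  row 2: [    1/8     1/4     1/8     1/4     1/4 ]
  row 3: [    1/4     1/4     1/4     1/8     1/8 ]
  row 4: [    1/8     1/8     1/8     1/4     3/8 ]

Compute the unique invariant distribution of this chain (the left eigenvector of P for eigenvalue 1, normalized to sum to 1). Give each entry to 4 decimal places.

π = [0.1991, 0.1930, 0.1501, 0.2008, 0.2570]

Balance equations π_j = Σ_i π_i·P[i][j]:
  π_0 = 1/4·π_0 + 1/4·π_1 + 1/8·π_2 + 1/4·π_3 + 1/8·π_4
  π_1 = 1/8·π_0 + 1/4·π_1 + 1/4·π_2 + 1/4·π_3 + 1/8·π_4
  π_2 = 1/8·π_0 + 1/8·π_1 + 1/8·π_2 + 1/4·π_3 + 1/8·π_4
  π_3 = 1/4·π_0 + 1/8·π_1 + 1/4·π_2 + 1/8·π_3 + 1/4·π_4
  normalize: π_0 + π_1 + π_2 + π_3 + π_4 = 1
Solving the linear system gives exactly π = [715/3591, 11/57, 77/513, 103/513, 923/3591].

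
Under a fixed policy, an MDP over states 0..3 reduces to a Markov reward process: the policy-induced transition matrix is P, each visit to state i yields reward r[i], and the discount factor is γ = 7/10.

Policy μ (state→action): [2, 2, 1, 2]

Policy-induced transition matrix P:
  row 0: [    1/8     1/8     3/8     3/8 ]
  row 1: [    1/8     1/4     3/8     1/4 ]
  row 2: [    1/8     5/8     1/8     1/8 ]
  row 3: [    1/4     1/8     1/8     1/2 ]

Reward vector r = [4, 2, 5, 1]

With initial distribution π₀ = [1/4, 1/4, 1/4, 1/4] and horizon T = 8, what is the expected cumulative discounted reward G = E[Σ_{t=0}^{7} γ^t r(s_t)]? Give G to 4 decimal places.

t=0: π = [0.2500, 0.2500, 0.2500, 0.2500], E[r] = 3.0000, γ^t·E[r] = 3.000000, running G = 3.000000
t=1: π = [0.1563, 0.2813, 0.2500, 0.3125], E[r] = 2.7500, γ^t·E[r] = 1.925000, running G = 4.925000
t=2: π = [0.1641, 0.2852, 0.2344, 0.3164], E[r] = 2.7148, γ^t·E[r] = 1.330273, running G = 6.255273
t=3: π = [0.1646, 0.2778, 0.2373, 0.3203], E[r] = 2.7207, γ^t·E[r] = 0.933201, running G = 7.188475
t=4: π = [0.1650, 0.2784, 0.2356, 0.3210], E[r] = 2.7159, γ^t·E[r] = 0.652083, running G = 7.840558
t=5: π = [0.1651, 0.2776, 0.2359, 0.3214], E[r] = 2.7164, γ^t·E[r] = 0.456543, running G = 8.297101
t=6: π = [0.1652, 0.2776, 0.2357, 0.3215], E[r] = 2.7159, γ^t·E[r] = 0.319521, running G = 8.616621
t=7: π = [0.1652, 0.2775, 0.2357, 0.3216], E[r] = 2.7159, γ^t·E[r] = 0.223667, running G = 8.840289

G = 8.8403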